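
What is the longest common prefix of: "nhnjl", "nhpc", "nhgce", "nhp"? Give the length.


Words: nhnjl, nhpc, nhgce, nhp
  Position 0: all 'n' => match
  Position 1: all 'h' => match
  Position 2: ('n', 'p', 'g', 'p') => mismatch, stop
LCP = "nh" (length 2)

2


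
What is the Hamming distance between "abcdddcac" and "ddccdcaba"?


Comparing "abcdddcac" and "ddccdcaba" position by position:
  Position 0: 'a' vs 'd' => differ
  Position 1: 'b' vs 'd' => differ
  Position 2: 'c' vs 'c' => same
  Position 3: 'd' vs 'c' => differ
  Position 4: 'd' vs 'd' => same
  Position 5: 'd' vs 'c' => differ
  Position 6: 'c' vs 'a' => differ
  Position 7: 'a' vs 'b' => differ
  Position 8: 'c' vs 'a' => differ
Total differences (Hamming distance): 7

7


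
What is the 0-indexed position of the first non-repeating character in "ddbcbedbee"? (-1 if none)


Input: ddbcbedbee
Character frequencies:
  'b': 3
  'c': 1
  'd': 3
  'e': 3
Scanning left to right for freq == 1:
  Position 0 ('d'): freq=3, skip
  Position 1 ('d'): freq=3, skip
  Position 2 ('b'): freq=3, skip
  Position 3 ('c'): unique! => answer = 3

3


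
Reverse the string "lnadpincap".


Input: lnadpincap
Reading characters right to left:
  Position 9: 'p'
  Position 8: 'a'
  Position 7: 'c'
  Position 6: 'n'
  Position 5: 'i'
  Position 4: 'p'
  Position 3: 'd'
  Position 2: 'a'
  Position 1: 'n'
  Position 0: 'l'
Reversed: pacnipdanl

pacnipdanl


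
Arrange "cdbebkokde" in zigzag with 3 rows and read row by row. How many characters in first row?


Zigzag "cdbebkokde" into 3 rows:
Placing characters:
  'c' => row 0
  'd' => row 1
  'b' => row 2
  'e' => row 1
  'b' => row 0
  'k' => row 1
  'o' => row 2
  'k' => row 1
  'd' => row 0
  'e' => row 1
Rows:
  Row 0: "cbd"
  Row 1: "dekke"
  Row 2: "bo"
First row length: 3

3


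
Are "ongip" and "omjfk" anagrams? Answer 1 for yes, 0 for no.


Strings: "ongip", "omjfk"
Sorted first:  ginop
Sorted second: fjkmo
Differ at position 0: 'g' vs 'f' => not anagrams

0


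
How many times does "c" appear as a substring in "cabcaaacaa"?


Searching for "c" in "cabcaaacaa"
Scanning each position:
  Position 0: "c" => MATCH
  Position 1: "a" => no
  Position 2: "b" => no
  Position 3: "c" => MATCH
  Position 4: "a" => no
  Position 5: "a" => no
  Position 6: "a" => no
  Position 7: "c" => MATCH
  Position 8: "a" => no
  Position 9: "a" => no
Total occurrences: 3

3


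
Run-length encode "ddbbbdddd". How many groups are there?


Input: ddbbbdddd
Scanning for consecutive runs:
  Group 1: 'd' x 2 (positions 0-1)
  Group 2: 'b' x 3 (positions 2-4)
  Group 3: 'd' x 4 (positions 5-8)
Total groups: 3

3


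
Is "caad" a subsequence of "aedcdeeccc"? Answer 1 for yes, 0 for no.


Check if "caad" is a subsequence of "aedcdeeccc"
Greedy scan:
  Position 0 ('a'): no match needed
  Position 1 ('e'): no match needed
  Position 2 ('d'): no match needed
  Position 3 ('c'): matches sub[0] = 'c'
  Position 4 ('d'): no match needed
  Position 5 ('e'): no match needed
  Position 6 ('e'): no match needed
  Position 7 ('c'): no match needed
  Position 8 ('c'): no match needed
  Position 9 ('c'): no match needed
Only matched 1/4 characters => not a subsequence

0


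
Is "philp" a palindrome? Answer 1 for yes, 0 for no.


Input: philp
Reversed: plihp
  Compare pos 0 ('p') with pos 4 ('p'): match
  Compare pos 1 ('h') with pos 3 ('l'): MISMATCH
Result: not a palindrome

0


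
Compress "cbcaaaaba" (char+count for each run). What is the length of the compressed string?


Input: cbcaaaaba
Runs:
  'c' x 1 => "c1"
  'b' x 1 => "b1"
  'c' x 1 => "c1"
  'a' x 4 => "a4"
  'b' x 1 => "b1"
  'a' x 1 => "a1"
Compressed: "c1b1c1a4b1a1"
Compressed length: 12

12


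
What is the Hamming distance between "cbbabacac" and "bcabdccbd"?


Comparing "cbbabacac" and "bcabdccbd" position by position:
  Position 0: 'c' vs 'b' => differ
  Position 1: 'b' vs 'c' => differ
  Position 2: 'b' vs 'a' => differ
  Position 3: 'a' vs 'b' => differ
  Position 4: 'b' vs 'd' => differ
  Position 5: 'a' vs 'c' => differ
  Position 6: 'c' vs 'c' => same
  Position 7: 'a' vs 'b' => differ
  Position 8: 'c' vs 'd' => differ
Total differences (Hamming distance): 8

8


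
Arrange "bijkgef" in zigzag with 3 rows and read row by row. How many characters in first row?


Zigzag "bijkgef" into 3 rows:
Placing characters:
  'b' => row 0
  'i' => row 1
  'j' => row 2
  'k' => row 1
  'g' => row 0
  'e' => row 1
  'f' => row 2
Rows:
  Row 0: "bg"
  Row 1: "ike"
  Row 2: "jf"
First row length: 2

2


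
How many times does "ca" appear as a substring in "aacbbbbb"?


Searching for "ca" in "aacbbbbb"
Scanning each position:
  Position 0: "aa" => no
  Position 1: "ac" => no
  Position 2: "cb" => no
  Position 3: "bb" => no
  Position 4: "bb" => no
  Position 5: "bb" => no
  Position 6: "bb" => no
Total occurrences: 0

0


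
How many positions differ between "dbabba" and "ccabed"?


Comparing "dbabba" and "ccabed" position by position:
  Position 0: 'd' vs 'c' => DIFFER
  Position 1: 'b' vs 'c' => DIFFER
  Position 2: 'a' vs 'a' => same
  Position 3: 'b' vs 'b' => same
  Position 4: 'b' vs 'e' => DIFFER
  Position 5: 'a' vs 'd' => DIFFER
Positions that differ: 4

4


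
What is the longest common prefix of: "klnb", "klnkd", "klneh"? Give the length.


Words: klnb, klnkd, klneh
  Position 0: all 'k' => match
  Position 1: all 'l' => match
  Position 2: all 'n' => match
  Position 3: ('b', 'k', 'e') => mismatch, stop
LCP = "kln" (length 3)

3


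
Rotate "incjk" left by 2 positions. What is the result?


Input: "incjk", rotate left by 2
First 2 characters: "in"
Remaining characters: "cjk"
Concatenate remaining + first: "cjk" + "in" = "cjkin"

cjkin


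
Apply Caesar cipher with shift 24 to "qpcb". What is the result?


Caesar cipher: shift "qpcb" by 24
  'q' (pos 16) + 24 = pos 14 = 'o'
  'p' (pos 15) + 24 = pos 13 = 'n'
  'c' (pos 2) + 24 = pos 0 = 'a'
  'b' (pos 1) + 24 = pos 25 = 'z'
Result: onaz

onaz


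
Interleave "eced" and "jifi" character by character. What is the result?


Interleaving "eced" and "jifi":
  Position 0: 'e' from first, 'j' from second => "ej"
  Position 1: 'c' from first, 'i' from second => "ci"
  Position 2: 'e' from first, 'f' from second => "ef"
  Position 3: 'd' from first, 'i' from second => "di"
Result: ejciefdi

ejciefdi


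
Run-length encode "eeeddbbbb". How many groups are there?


Input: eeeddbbbb
Scanning for consecutive runs:
  Group 1: 'e' x 3 (positions 0-2)
  Group 2: 'd' x 2 (positions 3-4)
  Group 3: 'b' x 4 (positions 5-8)
Total groups: 3

3


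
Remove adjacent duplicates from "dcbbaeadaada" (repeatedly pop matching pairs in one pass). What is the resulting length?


Input: dcbbaeadaada
Stack-based adjacent duplicate removal:
  Read 'd': push. Stack: d
  Read 'c': push. Stack: dc
  Read 'b': push. Stack: dcb
  Read 'b': matches stack top 'b' => pop. Stack: dc
  Read 'a': push. Stack: dca
  Read 'e': push. Stack: dcae
  Read 'a': push. Stack: dcaea
  Read 'd': push. Stack: dcaead
  Read 'a': push. Stack: dcaeada
  Read 'a': matches stack top 'a' => pop. Stack: dcaead
  Read 'd': matches stack top 'd' => pop. Stack: dcaea
  Read 'a': matches stack top 'a' => pop. Stack: dcae
Final stack: "dcae" (length 4)

4


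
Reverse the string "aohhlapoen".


Input: aohhlapoen
Reading characters right to left:
  Position 9: 'n'
  Position 8: 'e'
  Position 7: 'o'
  Position 6: 'p'
  Position 5: 'a'
  Position 4: 'l'
  Position 3: 'h'
  Position 2: 'h'
  Position 1: 'o'
  Position 0: 'a'
Reversed: neopalhhoa

neopalhhoa


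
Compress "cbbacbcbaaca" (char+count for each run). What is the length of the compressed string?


Input: cbbacbcbaaca
Runs:
  'c' x 1 => "c1"
  'b' x 2 => "b2"
  'a' x 1 => "a1"
  'c' x 1 => "c1"
  'b' x 1 => "b1"
  'c' x 1 => "c1"
  'b' x 1 => "b1"
  'a' x 2 => "a2"
  'c' x 1 => "c1"
  'a' x 1 => "a1"
Compressed: "c1b2a1c1b1c1b1a2c1a1"
Compressed length: 20

20


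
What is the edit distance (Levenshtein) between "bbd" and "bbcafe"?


Computing edit distance: "bbd" -> "bbcafe"
DP table:
           b    b    c    a    f    e
      0    1    2    3    4    5    6
  b   1    0    1    2    3    4    5
  b   2    1    0    1    2    3    4
  d   3    2    1    1    2    3    4
Edit distance = dp[3][6] = 4

4


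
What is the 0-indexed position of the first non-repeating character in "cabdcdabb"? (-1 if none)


Input: cabdcdabb
Character frequencies:
  'a': 2
  'b': 3
  'c': 2
  'd': 2
Scanning left to right for freq == 1:
  Position 0 ('c'): freq=2, skip
  Position 1 ('a'): freq=2, skip
  Position 2 ('b'): freq=3, skip
  Position 3 ('d'): freq=2, skip
  Position 4 ('c'): freq=2, skip
  Position 5 ('d'): freq=2, skip
  Position 6 ('a'): freq=2, skip
  Position 7 ('b'): freq=3, skip
  Position 8 ('b'): freq=3, skip
  No unique character found => answer = -1

-1


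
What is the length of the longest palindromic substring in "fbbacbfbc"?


Input: "fbbacbfbc"
Checking substrings for palindromes:
  [4:9] "cbfbc" (len 5) => palindrome
  [5:8] "bfb" (len 3) => palindrome
  [1:3] "bb" (len 2) => palindrome
Longest palindromic substring: "cbfbc" with length 5

5


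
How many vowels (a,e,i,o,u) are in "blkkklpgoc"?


Input: blkkklpgoc
Checking each character:
  'b' at position 0: consonant
  'l' at position 1: consonant
  'k' at position 2: consonant
  'k' at position 3: consonant
  'k' at position 4: consonant
  'l' at position 5: consonant
  'p' at position 6: consonant
  'g' at position 7: consonant
  'o' at position 8: vowel (running total: 1)
  'c' at position 9: consonant
Total vowels: 1

1


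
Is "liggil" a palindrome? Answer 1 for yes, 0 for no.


Input: liggil
Reversed: liggil
  Compare pos 0 ('l') with pos 5 ('l'): match
  Compare pos 1 ('i') with pos 4 ('i'): match
  Compare pos 2 ('g') with pos 3 ('g'): match
Result: palindrome

1


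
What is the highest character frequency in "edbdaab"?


Input: edbdaab
Character counts:
  'a': 2
  'b': 2
  'd': 2
  'e': 1
Maximum frequency: 2

2


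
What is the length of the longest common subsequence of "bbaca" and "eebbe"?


LCS of "bbaca" and "eebbe"
DP table:
           e    e    b    b    e
      0    0    0    0    0    0
  b   0    0    0    1    1    1
  b   0    0    0    1    2    2
  a   0    0    0    1    2    2
  c   0    0    0    1    2    2
  a   0    0    0    1    2    2
LCS length = dp[5][5] = 2

2


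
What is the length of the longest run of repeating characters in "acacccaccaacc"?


Input: "acacccaccaacc"
Scanning for longest run:
  Position 1 ('c'): new char, reset run to 1
  Position 2 ('a'): new char, reset run to 1
  Position 3 ('c'): new char, reset run to 1
  Position 4 ('c'): continues run of 'c', length=2
  Position 5 ('c'): continues run of 'c', length=3
  Position 6 ('a'): new char, reset run to 1
  Position 7 ('c'): new char, reset run to 1
  Position 8 ('c'): continues run of 'c', length=2
  Position 9 ('a'): new char, reset run to 1
  Position 10 ('a'): continues run of 'a', length=2
  Position 11 ('c'): new char, reset run to 1
  Position 12 ('c'): continues run of 'c', length=2
Longest run: 'c' with length 3

3


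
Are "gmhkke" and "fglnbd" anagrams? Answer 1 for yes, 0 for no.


Strings: "gmhkke", "fglnbd"
Sorted first:  eghkkm
Sorted second: bdfgln
Differ at position 0: 'e' vs 'b' => not anagrams

0


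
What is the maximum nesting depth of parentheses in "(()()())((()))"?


Input: "(()()())((()))"
Tracking depth:
  Position 0 '(': depth becomes 1
  Position 1 '(': depth becomes 2
  Position 2 ')': depth becomes 1
  Position 3 '(': depth becomes 2
  Position 4 ')': depth becomes 1
  Position 5 '(': depth becomes 2
  Position 6 ')': depth becomes 1
  Position 7 ')': depth becomes 0
  Position 8 '(': depth becomes 1
  Position 9 '(': depth becomes 2
  Position 10 '(': depth becomes 3
  Position 11 ')': depth becomes 2
  Position 12 ')': depth becomes 1
  Position 13 ')': depth becomes 0
Maximum depth reached: 3

3


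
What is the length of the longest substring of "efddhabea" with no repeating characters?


Input: "efddhabea"
Sliding window (track last position of each char):
  Position 0 ('e'): window [0,0] length 1 -- new best
  Position 1 ('f'): window [0,1] length 2 -- new best
  Position 2 ('d'): window [0,2] length 3 -- new best
  Position 3 ('d'): repeat (last at 2), move window start to 3
  Position 3 ('d'): window [3,3] length 1
  Position 4 ('h'): window [3,4] length 2
  Position 5 ('a'): window [3,5] length 3
  Position 6 ('b'): window [3,6] length 4 -- new best
  Position 7 ('e'): window [3,7] length 5 -- new best
  Position 8 ('a'): repeat (last at 5), move window start to 6
  Position 8 ('a'): window [6,8] length 3
Longest substring with no repeats: "dhabe" with length 5

5


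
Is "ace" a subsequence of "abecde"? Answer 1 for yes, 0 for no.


Check if "ace" is a subsequence of "abecde"
Greedy scan:
  Position 0 ('a'): matches sub[0] = 'a'
  Position 1 ('b'): no match needed
  Position 2 ('e'): no match needed
  Position 3 ('c'): matches sub[1] = 'c'
  Position 4 ('d'): no match needed
  Position 5 ('e'): matches sub[2] = 'e'
All 3 characters matched => is a subsequence

1


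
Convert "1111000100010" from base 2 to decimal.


Input: "1111000100010" in base 2
Positional expansion:
  Digit '1' (value 1) x 2^12 = 4096
  Digit '1' (value 1) x 2^11 = 2048
  Digit '1' (value 1) x 2^10 = 1024
  Digit '1' (value 1) x 2^9 = 512
  Digit '0' (value 0) x 2^8 = 0
  Digit '0' (value 0) x 2^7 = 0
  Digit '0' (value 0) x 2^6 = 0
  Digit '1' (value 1) x 2^5 = 32
  Digit '0' (value 0) x 2^4 = 0
  Digit '0' (value 0) x 2^3 = 0
  Digit '0' (value 0) x 2^2 = 0
  Digit '1' (value 1) x 2^1 = 2
  Digit '0' (value 0) x 2^0 = 0
Sum = 7714

7714


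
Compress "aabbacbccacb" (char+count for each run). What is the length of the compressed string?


Input: aabbacbccacb
Runs:
  'a' x 2 => "a2"
  'b' x 2 => "b2"
  'a' x 1 => "a1"
  'c' x 1 => "c1"
  'b' x 1 => "b1"
  'c' x 2 => "c2"
  'a' x 1 => "a1"
  'c' x 1 => "c1"
  'b' x 1 => "b1"
Compressed: "a2b2a1c1b1c2a1c1b1"
Compressed length: 18

18


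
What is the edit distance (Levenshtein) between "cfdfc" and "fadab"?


Computing edit distance: "cfdfc" -> "fadab"
DP table:
           f    a    d    a    b
      0    1    2    3    4    5
  c   1    1    2    3    4    5
  f   2    1    2    3    4    5
  d   3    2    2    2    3    4
  f   4    3    3    3    3    4
  c   5    4    4    4    4    4
Edit distance = dp[5][5] = 4

4


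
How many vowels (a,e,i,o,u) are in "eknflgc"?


Input: eknflgc
Checking each character:
  'e' at position 0: vowel (running total: 1)
  'k' at position 1: consonant
  'n' at position 2: consonant
  'f' at position 3: consonant
  'l' at position 4: consonant
  'g' at position 5: consonant
  'c' at position 6: consonant
Total vowels: 1

1


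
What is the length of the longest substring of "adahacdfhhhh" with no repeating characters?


Input: "adahacdfhhhh"
Sliding window (track last position of each char):
  Position 0 ('a'): window [0,0] length 1 -- new best
  Position 1 ('d'): window [0,1] length 2 -- new best
  Position 2 ('a'): repeat (last at 0), move window start to 1
  Position 2 ('a'): window [1,2] length 2
  Position 3 ('h'): window [1,3] length 3 -- new best
  Position 4 ('a'): repeat (last at 2), move window start to 3
  Position 4 ('a'): window [3,4] length 2
  Position 5 ('c'): window [3,5] length 3
  Position 6 ('d'): window [3,6] length 4 -- new best
  Position 7 ('f'): window [3,7] length 5 -- new best
  Position 8 ('h'): repeat (last at 3), move window start to 4
  Position 8 ('h'): window [4,8] length 5
  Position 9 ('h'): repeat (last at 8), move window start to 9
  Position 9 ('h'): window [9,9] length 1
  Position 10 ('h'): repeat (last at 9), move window start to 10
  Position 10 ('h'): window [10,10] length 1
  Position 11 ('h'): repeat (last at 10), move window start to 11
  Position 11 ('h'): window [11,11] length 1
Longest substring with no repeats: "hacdf" with length 5

5


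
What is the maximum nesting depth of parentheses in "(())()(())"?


Input: "(())()(())"
Tracking depth:
  Position 0 '(': depth becomes 1
  Position 1 '(': depth becomes 2
  Position 2 ')': depth becomes 1
  Position 3 ')': depth becomes 0
  Position 4 '(': depth becomes 1
  Position 5 ')': depth becomes 0
  Position 6 '(': depth becomes 1
  Position 7 '(': depth becomes 2
  Position 8 ')': depth becomes 1
  Position 9 ')': depth becomes 0
Maximum depth reached: 2

2


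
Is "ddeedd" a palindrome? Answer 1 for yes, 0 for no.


Input: ddeedd
Reversed: ddeedd
  Compare pos 0 ('d') with pos 5 ('d'): match
  Compare pos 1 ('d') with pos 4 ('d'): match
  Compare pos 2 ('e') with pos 3 ('e'): match
Result: palindrome

1


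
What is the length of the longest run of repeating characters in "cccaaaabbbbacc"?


Input: "cccaaaabbbbacc"
Scanning for longest run:
  Position 1 ('c'): continues run of 'c', length=2
  Position 2 ('c'): continues run of 'c', length=3
  Position 3 ('a'): new char, reset run to 1
  Position 4 ('a'): continues run of 'a', length=2
  Position 5 ('a'): continues run of 'a', length=3
  Position 6 ('a'): continues run of 'a', length=4
  Position 7 ('b'): new char, reset run to 1
  Position 8 ('b'): continues run of 'b', length=2
  Position 9 ('b'): continues run of 'b', length=3
  Position 10 ('b'): continues run of 'b', length=4
  Position 11 ('a'): new char, reset run to 1
  Position 12 ('c'): new char, reset run to 1
  Position 13 ('c'): continues run of 'c', length=2
Longest run: 'a' with length 4

4


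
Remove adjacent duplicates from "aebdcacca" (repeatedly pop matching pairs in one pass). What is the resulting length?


Input: aebdcacca
Stack-based adjacent duplicate removal:
  Read 'a': push. Stack: a
  Read 'e': push. Stack: ae
  Read 'b': push. Stack: aeb
  Read 'd': push. Stack: aebd
  Read 'c': push. Stack: aebdc
  Read 'a': push. Stack: aebdca
  Read 'c': push. Stack: aebdcac
  Read 'c': matches stack top 'c' => pop. Stack: aebdca
  Read 'a': matches stack top 'a' => pop. Stack: aebdc
Final stack: "aebdc" (length 5)

5


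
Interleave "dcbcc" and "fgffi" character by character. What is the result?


Interleaving "dcbcc" and "fgffi":
  Position 0: 'd' from first, 'f' from second => "df"
  Position 1: 'c' from first, 'g' from second => "cg"
  Position 2: 'b' from first, 'f' from second => "bf"
  Position 3: 'c' from first, 'f' from second => "cf"
  Position 4: 'c' from first, 'i' from second => "ci"
Result: dfcgbfcfci

dfcgbfcfci


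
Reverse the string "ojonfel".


Input: ojonfel
Reading characters right to left:
  Position 6: 'l'
  Position 5: 'e'
  Position 4: 'f'
  Position 3: 'n'
  Position 2: 'o'
  Position 1: 'j'
  Position 0: 'o'
Reversed: lefnojo

lefnojo


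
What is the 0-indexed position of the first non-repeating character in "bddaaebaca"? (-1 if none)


Input: bddaaebaca
Character frequencies:
  'a': 4
  'b': 2
  'c': 1
  'd': 2
  'e': 1
Scanning left to right for freq == 1:
  Position 0 ('b'): freq=2, skip
  Position 1 ('d'): freq=2, skip
  Position 2 ('d'): freq=2, skip
  Position 3 ('a'): freq=4, skip
  Position 4 ('a'): freq=4, skip
  Position 5 ('e'): unique! => answer = 5

5


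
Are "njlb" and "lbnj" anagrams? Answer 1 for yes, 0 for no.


Strings: "njlb", "lbnj"
Sorted first:  bjln
Sorted second: bjln
Sorted forms match => anagrams

1


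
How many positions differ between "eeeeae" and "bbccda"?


Comparing "eeeeae" and "bbccda" position by position:
  Position 0: 'e' vs 'b' => DIFFER
  Position 1: 'e' vs 'b' => DIFFER
  Position 2: 'e' vs 'c' => DIFFER
  Position 3: 'e' vs 'c' => DIFFER
  Position 4: 'a' vs 'd' => DIFFER
  Position 5: 'e' vs 'a' => DIFFER
Positions that differ: 6

6


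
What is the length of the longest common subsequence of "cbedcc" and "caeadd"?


LCS of "cbedcc" and "caeadd"
DP table:
           c    a    e    a    d    d
      0    0    0    0    0    0    0
  c   0    1    1    1    1    1    1
  b   0    1    1    1    1    1    1
  e   0    1    1    2    2    2    2
  d   0    1    1    2    2    3    3
  c   0    1    1    2    2    3    3
  c   0    1    1    2    2    3    3
LCS length = dp[6][6] = 3

3


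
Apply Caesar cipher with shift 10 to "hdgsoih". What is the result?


Caesar cipher: shift "hdgsoih" by 10
  'h' (pos 7) + 10 = pos 17 = 'r'
  'd' (pos 3) + 10 = pos 13 = 'n'
  'g' (pos 6) + 10 = pos 16 = 'q'
  's' (pos 18) + 10 = pos 2 = 'c'
  'o' (pos 14) + 10 = pos 24 = 'y'
  'i' (pos 8) + 10 = pos 18 = 's'
  'h' (pos 7) + 10 = pos 17 = 'r'
Result: rnqcysr

rnqcysr


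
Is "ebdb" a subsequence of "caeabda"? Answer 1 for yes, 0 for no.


Check if "ebdb" is a subsequence of "caeabda"
Greedy scan:
  Position 0 ('c'): no match needed
  Position 1 ('a'): no match needed
  Position 2 ('e'): matches sub[0] = 'e'
  Position 3 ('a'): no match needed
  Position 4 ('b'): matches sub[1] = 'b'
  Position 5 ('d'): matches sub[2] = 'd'
  Position 6 ('a'): no match needed
Only matched 3/4 characters => not a subsequence

0


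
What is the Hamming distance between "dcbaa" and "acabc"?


Comparing "dcbaa" and "acabc" position by position:
  Position 0: 'd' vs 'a' => differ
  Position 1: 'c' vs 'c' => same
  Position 2: 'b' vs 'a' => differ
  Position 3: 'a' vs 'b' => differ
  Position 4: 'a' vs 'c' => differ
Total differences (Hamming distance): 4

4


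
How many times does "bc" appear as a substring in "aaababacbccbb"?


Searching for "bc" in "aaababacbccbb"
Scanning each position:
  Position 0: "aa" => no
  Position 1: "aa" => no
  Position 2: "ab" => no
  Position 3: "ba" => no
  Position 4: "ab" => no
  Position 5: "ba" => no
  Position 6: "ac" => no
  Position 7: "cb" => no
  Position 8: "bc" => MATCH
  Position 9: "cc" => no
  Position 10: "cb" => no
  Position 11: "bb" => no
Total occurrences: 1

1


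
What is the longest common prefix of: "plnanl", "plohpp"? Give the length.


Words: plnanl, plohpp
  Position 0: all 'p' => match
  Position 1: all 'l' => match
  Position 2: ('n', 'o') => mismatch, stop
LCP = "pl" (length 2)

2


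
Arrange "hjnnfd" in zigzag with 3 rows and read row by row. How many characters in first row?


Zigzag "hjnnfd" into 3 rows:
Placing characters:
  'h' => row 0
  'j' => row 1
  'n' => row 2
  'n' => row 1
  'f' => row 0
  'd' => row 1
Rows:
  Row 0: "hf"
  Row 1: "jnd"
  Row 2: "n"
First row length: 2

2


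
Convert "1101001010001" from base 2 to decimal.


Input: "1101001010001" in base 2
Positional expansion:
  Digit '1' (value 1) x 2^12 = 4096
  Digit '1' (value 1) x 2^11 = 2048
  Digit '0' (value 0) x 2^10 = 0
  Digit '1' (value 1) x 2^9 = 512
  Digit '0' (value 0) x 2^8 = 0
  Digit '0' (value 0) x 2^7 = 0
  Digit '1' (value 1) x 2^6 = 64
  Digit '0' (value 0) x 2^5 = 0
  Digit '1' (value 1) x 2^4 = 16
  Digit '0' (value 0) x 2^3 = 0
  Digit '0' (value 0) x 2^2 = 0
  Digit '0' (value 0) x 2^1 = 0
  Digit '1' (value 1) x 2^0 = 1
Sum = 6737

6737


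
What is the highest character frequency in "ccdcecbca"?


Input: ccdcecbca
Character counts:
  'a': 1
  'b': 1
  'c': 5
  'd': 1
  'e': 1
Maximum frequency: 5

5


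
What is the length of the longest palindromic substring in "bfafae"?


Input: "bfafae"
Checking substrings for palindromes:
  [1:4] "faf" (len 3) => palindrome
  [2:5] "afa" (len 3) => palindrome
Longest palindromic substring: "faf" with length 3

3


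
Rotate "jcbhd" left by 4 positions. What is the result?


Input: "jcbhd", rotate left by 4
First 4 characters: "jcbh"
Remaining characters: "d"
Concatenate remaining + first: "d" + "jcbh" = "djcbh"

djcbh


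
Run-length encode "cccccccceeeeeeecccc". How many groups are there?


Input: cccccccceeeeeeecccc
Scanning for consecutive runs:
  Group 1: 'c' x 8 (positions 0-7)
  Group 2: 'e' x 7 (positions 8-14)
  Group 3: 'c' x 4 (positions 15-18)
Total groups: 3

3


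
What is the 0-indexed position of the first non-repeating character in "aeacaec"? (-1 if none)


Input: aeacaec
Character frequencies:
  'a': 3
  'c': 2
  'e': 2
Scanning left to right for freq == 1:
  Position 0 ('a'): freq=3, skip
  Position 1 ('e'): freq=2, skip
  Position 2 ('a'): freq=3, skip
  Position 3 ('c'): freq=2, skip
  Position 4 ('a'): freq=3, skip
  Position 5 ('e'): freq=2, skip
  Position 6 ('c'): freq=2, skip
  No unique character found => answer = -1

-1


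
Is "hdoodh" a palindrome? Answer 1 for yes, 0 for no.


Input: hdoodh
Reversed: hdoodh
  Compare pos 0 ('h') with pos 5 ('h'): match
  Compare pos 1 ('d') with pos 4 ('d'): match
  Compare pos 2 ('o') with pos 3 ('o'): match
Result: palindrome

1


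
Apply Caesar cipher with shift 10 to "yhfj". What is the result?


Caesar cipher: shift "yhfj" by 10
  'y' (pos 24) + 10 = pos 8 = 'i'
  'h' (pos 7) + 10 = pos 17 = 'r'
  'f' (pos 5) + 10 = pos 15 = 'p'
  'j' (pos 9) + 10 = pos 19 = 't'
Result: irpt

irpt


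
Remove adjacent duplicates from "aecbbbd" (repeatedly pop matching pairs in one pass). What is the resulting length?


Input: aecbbbd
Stack-based adjacent duplicate removal:
  Read 'a': push. Stack: a
  Read 'e': push. Stack: ae
  Read 'c': push. Stack: aec
  Read 'b': push. Stack: aecb
  Read 'b': matches stack top 'b' => pop. Stack: aec
  Read 'b': push. Stack: aecb
  Read 'd': push. Stack: aecbd
Final stack: "aecbd" (length 5)

5


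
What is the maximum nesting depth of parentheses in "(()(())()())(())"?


Input: "(()(())()())(())"
Tracking depth:
  Position 0 '(': depth becomes 1
  Position 1 '(': depth becomes 2
  Position 2 ')': depth becomes 1
  Position 3 '(': depth becomes 2
  Position 4 '(': depth becomes 3
  Position 5 ')': depth becomes 2
  Position 6 ')': depth becomes 1
  Position 7 '(': depth becomes 2
  Position 8 ')': depth becomes 1
  Position 9 '(': depth becomes 2
  Position 10 ')': depth becomes 1
  Position 11 ')': depth becomes 0
  Position 12 '(': depth becomes 1
  Position 13 '(': depth becomes 2
  Position 14 ')': depth becomes 1
  Position 15 ')': depth becomes 0
Maximum depth reached: 3

3


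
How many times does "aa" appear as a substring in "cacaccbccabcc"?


Searching for "aa" in "cacaccbccabcc"
Scanning each position:
  Position 0: "ca" => no
  Position 1: "ac" => no
  Position 2: "ca" => no
  Position 3: "ac" => no
  Position 4: "cc" => no
  Position 5: "cb" => no
  Position 6: "bc" => no
  Position 7: "cc" => no
  Position 8: "ca" => no
  Position 9: "ab" => no
  Position 10: "bc" => no
  Position 11: "cc" => no
Total occurrences: 0

0


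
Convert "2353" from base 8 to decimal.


Input: "2353" in base 8
Positional expansion:
  Digit '2' (value 2) x 8^3 = 1024
  Digit '3' (value 3) x 8^2 = 192
  Digit '5' (value 5) x 8^1 = 40
  Digit '3' (value 3) x 8^0 = 3
Sum = 1259

1259


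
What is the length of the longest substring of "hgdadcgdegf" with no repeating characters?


Input: "hgdadcgdegf"
Sliding window (track last position of each char):
  Position 0 ('h'): window [0,0] length 1 -- new best
  Position 1 ('g'): window [0,1] length 2 -- new best
  Position 2 ('d'): window [0,2] length 3 -- new best
  Position 3 ('a'): window [0,3] length 4 -- new best
  Position 4 ('d'): repeat (last at 2), move window start to 3
  Position 4 ('d'): window [3,4] length 2
  Position 5 ('c'): window [3,5] length 3
  Position 6 ('g'): window [3,6] length 4
  Position 7 ('d'): repeat (last at 4), move window start to 5
  Position 7 ('d'): window [5,7] length 3
  Position 8 ('e'): window [5,8] length 4
  Position 9 ('g'): repeat (last at 6), move window start to 7
  Position 9 ('g'): window [7,9] length 3
  Position 10 ('f'): window [7,10] length 4
Longest substring with no repeats: "hgda" with length 4

4


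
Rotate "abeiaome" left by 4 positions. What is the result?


Input: "abeiaome", rotate left by 4
First 4 characters: "abei"
Remaining characters: "aome"
Concatenate remaining + first: "aome" + "abei" = "aomeabei"

aomeabei


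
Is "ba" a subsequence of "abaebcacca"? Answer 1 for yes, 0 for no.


Check if "ba" is a subsequence of "abaebcacca"
Greedy scan:
  Position 0 ('a'): no match needed
  Position 1 ('b'): matches sub[0] = 'b'
  Position 2 ('a'): matches sub[1] = 'a'
  Position 3 ('e'): no match needed
  Position 4 ('b'): no match needed
  Position 5 ('c'): no match needed
  Position 6 ('a'): no match needed
  Position 7 ('c'): no match needed
  Position 8 ('c'): no match needed
  Position 9 ('a'): no match needed
All 2 characters matched => is a subsequence

1


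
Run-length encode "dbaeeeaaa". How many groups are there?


Input: dbaeeeaaa
Scanning for consecutive runs:
  Group 1: 'd' x 1 (positions 0-0)
  Group 2: 'b' x 1 (positions 1-1)
  Group 3: 'a' x 1 (positions 2-2)
  Group 4: 'e' x 3 (positions 3-5)
  Group 5: 'a' x 3 (positions 6-8)
Total groups: 5

5


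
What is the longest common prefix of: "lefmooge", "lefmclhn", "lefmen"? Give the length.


Words: lefmooge, lefmclhn, lefmen
  Position 0: all 'l' => match
  Position 1: all 'e' => match
  Position 2: all 'f' => match
  Position 3: all 'm' => match
  Position 4: ('o', 'c', 'e') => mismatch, stop
LCP = "lefm" (length 4)

4


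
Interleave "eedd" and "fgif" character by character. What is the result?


Interleaving "eedd" and "fgif":
  Position 0: 'e' from first, 'f' from second => "ef"
  Position 1: 'e' from first, 'g' from second => "eg"
  Position 2: 'd' from first, 'i' from second => "di"
  Position 3: 'd' from first, 'f' from second => "df"
Result: efegdidf

efegdidf


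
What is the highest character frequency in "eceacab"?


Input: eceacab
Character counts:
  'a': 2
  'b': 1
  'c': 2
  'e': 2
Maximum frequency: 2

2


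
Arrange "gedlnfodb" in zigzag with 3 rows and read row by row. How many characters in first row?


Zigzag "gedlnfodb" into 3 rows:
Placing characters:
  'g' => row 0
  'e' => row 1
  'd' => row 2
  'l' => row 1
  'n' => row 0
  'f' => row 1
  'o' => row 2
  'd' => row 1
  'b' => row 0
Rows:
  Row 0: "gnb"
  Row 1: "elfd"
  Row 2: "do"
First row length: 3

3


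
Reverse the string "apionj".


Input: apionj
Reading characters right to left:
  Position 5: 'j'
  Position 4: 'n'
  Position 3: 'o'
  Position 2: 'i'
  Position 1: 'p'
  Position 0: 'a'
Reversed: jnoipa

jnoipa


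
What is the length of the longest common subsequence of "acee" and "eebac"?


LCS of "acee" and "eebac"
DP table:
           e    e    b    a    c
      0    0    0    0    0    0
  a   0    0    0    0    1    1
  c   0    0    0    0    1    2
  e   0    1    1    1    1    2
  e   0    1    2    2    2    2
LCS length = dp[4][5] = 2

2


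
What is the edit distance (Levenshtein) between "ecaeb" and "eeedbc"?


Computing edit distance: "ecaeb" -> "eeedbc"
DP table:
           e    e    e    d    b    c
      0    1    2    3    4    5    6
  e   1    0    1    2    3    4    5
  c   2    1    1    2    3    4    4
  a   3    2    2    2    3    4    5
  e   4    3    2    2    3    4    5
  b   5    4    3    3    3    3    4
Edit distance = dp[5][6] = 4

4


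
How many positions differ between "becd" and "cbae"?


Comparing "becd" and "cbae" position by position:
  Position 0: 'b' vs 'c' => DIFFER
  Position 1: 'e' vs 'b' => DIFFER
  Position 2: 'c' vs 'a' => DIFFER
  Position 3: 'd' vs 'e' => DIFFER
Positions that differ: 4

4


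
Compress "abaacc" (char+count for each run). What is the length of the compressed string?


Input: abaacc
Runs:
  'a' x 1 => "a1"
  'b' x 1 => "b1"
  'a' x 2 => "a2"
  'c' x 2 => "c2"
Compressed: "a1b1a2c2"
Compressed length: 8

8


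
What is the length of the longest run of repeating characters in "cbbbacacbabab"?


Input: "cbbbacacbabab"
Scanning for longest run:
  Position 1 ('b'): new char, reset run to 1
  Position 2 ('b'): continues run of 'b', length=2
  Position 3 ('b'): continues run of 'b', length=3
  Position 4 ('a'): new char, reset run to 1
  Position 5 ('c'): new char, reset run to 1
  Position 6 ('a'): new char, reset run to 1
  Position 7 ('c'): new char, reset run to 1
  Position 8 ('b'): new char, reset run to 1
  Position 9 ('a'): new char, reset run to 1
  Position 10 ('b'): new char, reset run to 1
  Position 11 ('a'): new char, reset run to 1
  Position 12 ('b'): new char, reset run to 1
Longest run: 'b' with length 3

3


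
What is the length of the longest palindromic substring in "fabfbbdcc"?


Input: "fabfbbdcc"
Checking substrings for palindromes:
  [2:5] "bfb" (len 3) => palindrome
  [4:6] "bb" (len 2) => palindrome
  [7:9] "cc" (len 2) => palindrome
Longest palindromic substring: "bfb" with length 3

3


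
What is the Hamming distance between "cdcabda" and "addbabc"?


Comparing "cdcabda" and "addbabc" position by position:
  Position 0: 'c' vs 'a' => differ
  Position 1: 'd' vs 'd' => same
  Position 2: 'c' vs 'd' => differ
  Position 3: 'a' vs 'b' => differ
  Position 4: 'b' vs 'a' => differ
  Position 5: 'd' vs 'b' => differ
  Position 6: 'a' vs 'c' => differ
Total differences (Hamming distance): 6

6


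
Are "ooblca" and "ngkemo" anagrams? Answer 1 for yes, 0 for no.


Strings: "ooblca", "ngkemo"
Sorted first:  abcloo
Sorted second: egkmno
Differ at position 0: 'a' vs 'e' => not anagrams

0


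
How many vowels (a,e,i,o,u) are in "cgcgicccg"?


Input: cgcgicccg
Checking each character:
  'c' at position 0: consonant
  'g' at position 1: consonant
  'c' at position 2: consonant
  'g' at position 3: consonant
  'i' at position 4: vowel (running total: 1)
  'c' at position 5: consonant
  'c' at position 6: consonant
  'c' at position 7: consonant
  'g' at position 8: consonant
Total vowels: 1

1


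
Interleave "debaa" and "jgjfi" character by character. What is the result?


Interleaving "debaa" and "jgjfi":
  Position 0: 'd' from first, 'j' from second => "dj"
  Position 1: 'e' from first, 'g' from second => "eg"
  Position 2: 'b' from first, 'j' from second => "bj"
  Position 3: 'a' from first, 'f' from second => "af"
  Position 4: 'a' from first, 'i' from second => "ai"
Result: djegbjafai

djegbjafai


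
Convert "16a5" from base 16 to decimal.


Input: "16a5" in base 16
Positional expansion:
  Digit '1' (value 1) x 16^3 = 4096
  Digit '6' (value 6) x 16^2 = 1536
  Digit 'a' (value 10) x 16^1 = 160
  Digit '5' (value 5) x 16^0 = 5
Sum = 5797

5797


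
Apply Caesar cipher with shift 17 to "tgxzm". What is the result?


Caesar cipher: shift "tgxzm" by 17
  't' (pos 19) + 17 = pos 10 = 'k'
  'g' (pos 6) + 17 = pos 23 = 'x'
  'x' (pos 23) + 17 = pos 14 = 'o'
  'z' (pos 25) + 17 = pos 16 = 'q'
  'm' (pos 12) + 17 = pos 3 = 'd'
Result: kxoqd

kxoqd


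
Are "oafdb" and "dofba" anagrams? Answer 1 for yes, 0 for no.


Strings: "oafdb", "dofba"
Sorted first:  abdfo
Sorted second: abdfo
Sorted forms match => anagrams

1


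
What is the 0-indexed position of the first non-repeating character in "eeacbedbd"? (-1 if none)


Input: eeacbedbd
Character frequencies:
  'a': 1
  'b': 2
  'c': 1
  'd': 2
  'e': 3
Scanning left to right for freq == 1:
  Position 0 ('e'): freq=3, skip
  Position 1 ('e'): freq=3, skip
  Position 2 ('a'): unique! => answer = 2

2


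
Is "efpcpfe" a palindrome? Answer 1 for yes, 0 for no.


Input: efpcpfe
Reversed: efpcpfe
  Compare pos 0 ('e') with pos 6 ('e'): match
  Compare pos 1 ('f') with pos 5 ('f'): match
  Compare pos 2 ('p') with pos 4 ('p'): match
Result: palindrome

1


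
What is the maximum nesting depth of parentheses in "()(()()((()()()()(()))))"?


Input: "()(()()((()()()()(()))))"
Tracking depth:
  Position 0 '(': depth becomes 1
  Position 1 ')': depth becomes 0
  Position 2 '(': depth becomes 1
  Position 3 '(': depth becomes 2
  Position 4 ')': depth becomes 1
  Position 5 '(': depth becomes 2
  Position 6 ')': depth becomes 1
  Position 7 '(': depth becomes 2
  Position 8 '(': depth becomes 3
  Position 9 '(': depth becomes 4
  Position 10 ')': depth becomes 3
  Position 11 '(': depth becomes 4
  Position 12 ')': depth becomes 3
  Position 13 '(': depth becomes 4
  Position 14 ')': depth becomes 3
  Position 15 '(': depth becomes 4
  Position 16 ')': depth becomes 3
  Position 17 '(': depth becomes 4
  Position 18 '(': depth becomes 5
  Position 19 ')': depth becomes 4
  Position 20 ')': depth becomes 3
  Position 21 ')': depth becomes 2
  Position 22 ')': depth becomes 1
  Position 23 ')': depth becomes 0
Maximum depth reached: 5

5


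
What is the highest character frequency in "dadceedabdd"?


Input: dadceedabdd
Character counts:
  'a': 2
  'b': 1
  'c': 1
  'd': 5
  'e': 2
Maximum frequency: 5

5


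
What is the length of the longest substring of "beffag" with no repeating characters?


Input: "beffag"
Sliding window (track last position of each char):
  Position 0 ('b'): window [0,0] length 1 -- new best
  Position 1 ('e'): window [0,1] length 2 -- new best
  Position 2 ('f'): window [0,2] length 3 -- new best
  Position 3 ('f'): repeat (last at 2), move window start to 3
  Position 3 ('f'): window [3,3] length 1
  Position 4 ('a'): window [3,4] length 2
  Position 5 ('g'): window [3,5] length 3
Longest substring with no repeats: "bef" with length 3

3


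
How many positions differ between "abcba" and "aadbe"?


Comparing "abcba" and "aadbe" position by position:
  Position 0: 'a' vs 'a' => same
  Position 1: 'b' vs 'a' => DIFFER
  Position 2: 'c' vs 'd' => DIFFER
  Position 3: 'b' vs 'b' => same
  Position 4: 'a' vs 'e' => DIFFER
Positions that differ: 3

3


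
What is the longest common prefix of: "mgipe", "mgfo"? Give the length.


Words: mgipe, mgfo
  Position 0: all 'm' => match
  Position 1: all 'g' => match
  Position 2: ('i', 'f') => mismatch, stop
LCP = "mg" (length 2)

2


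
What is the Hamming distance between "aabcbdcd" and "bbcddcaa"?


Comparing "aabcbdcd" and "bbcddcaa" position by position:
  Position 0: 'a' vs 'b' => differ
  Position 1: 'a' vs 'b' => differ
  Position 2: 'b' vs 'c' => differ
  Position 3: 'c' vs 'd' => differ
  Position 4: 'b' vs 'd' => differ
  Position 5: 'd' vs 'c' => differ
  Position 6: 'c' vs 'a' => differ
  Position 7: 'd' vs 'a' => differ
Total differences (Hamming distance): 8

8


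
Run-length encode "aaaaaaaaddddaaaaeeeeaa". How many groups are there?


Input: aaaaaaaaddddaaaaeeeeaa
Scanning for consecutive runs:
  Group 1: 'a' x 8 (positions 0-7)
  Group 2: 'd' x 4 (positions 8-11)
  Group 3: 'a' x 4 (positions 12-15)
  Group 4: 'e' x 4 (positions 16-19)
  Group 5: 'a' x 2 (positions 20-21)
Total groups: 5

5


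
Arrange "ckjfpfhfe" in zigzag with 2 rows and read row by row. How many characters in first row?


Zigzag "ckjfpfhfe" into 2 rows:
Placing characters:
  'c' => row 0
  'k' => row 1
  'j' => row 0
  'f' => row 1
  'p' => row 0
  'f' => row 1
  'h' => row 0
  'f' => row 1
  'e' => row 0
Rows:
  Row 0: "cjphe"
  Row 1: "kfff"
First row length: 5

5


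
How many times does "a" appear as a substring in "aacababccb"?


Searching for "a" in "aacababccb"
Scanning each position:
  Position 0: "a" => MATCH
  Position 1: "a" => MATCH
  Position 2: "c" => no
  Position 3: "a" => MATCH
  Position 4: "b" => no
  Position 5: "a" => MATCH
  Position 6: "b" => no
  Position 7: "c" => no
  Position 8: "c" => no
  Position 9: "b" => no
Total occurrences: 4

4


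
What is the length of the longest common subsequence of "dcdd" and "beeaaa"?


LCS of "dcdd" and "beeaaa"
DP table:
           b    e    e    a    a    a
      0    0    0    0    0    0    0
  d   0    0    0    0    0    0    0
  c   0    0    0    0    0    0    0
  d   0    0    0    0    0    0    0
  d   0    0    0    0    0    0    0
LCS length = dp[4][6] = 0

0


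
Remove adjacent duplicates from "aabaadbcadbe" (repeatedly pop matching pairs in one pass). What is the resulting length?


Input: aabaadbcadbe
Stack-based adjacent duplicate removal:
  Read 'a': push. Stack: a
  Read 'a': matches stack top 'a' => pop. Stack: (empty)
  Read 'b': push. Stack: b
  Read 'a': push. Stack: ba
  Read 'a': matches stack top 'a' => pop. Stack: b
  Read 'd': push. Stack: bd
  Read 'b': push. Stack: bdb
  Read 'c': push. Stack: bdbc
  Read 'a': push. Stack: bdbca
  Read 'd': push. Stack: bdbcad
  Read 'b': push. Stack: bdbcadb
  Read 'e': push. Stack: bdbcadbe
Final stack: "bdbcadbe" (length 8)

8
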